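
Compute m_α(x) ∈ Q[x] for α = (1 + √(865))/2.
m_α(x) = x^2 - x - 216

From 2α - 1 = √(865), squaring gives (2α - 1)^2 = 865, i.e. 4α^2 - 4α + 1 = 865, so α^2 - α + (1 - 865)/4 = 0. Since 865 ≡ 1 (mod 4), (1 - 865)/4 = -216 ∈ Z. The polynomial x^2 - x - 216 has discriminant 1 - 4·(-216) = 865, which is not a perfect square in Q (d = 865 is squarefree and ≠ 1), so x^2 - x - 216 is irreducible over Q. It is the minimal polynomial of α.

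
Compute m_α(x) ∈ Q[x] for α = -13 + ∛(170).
m_α(x) = x^3 + 39x^2 + 507x + 2027

Set β = α + 13 = ∛(170), so β^3 = 170. Then (α + 13)^3 - 170 = 0, i.e. α is a root of g(x) = (x + 13)^3 - 170 = x^3 + 39x^2 + 507x + 2027. Since g(x) = h(x + 13) where h(x) = x^3 - 170, and h is irreducible over Q (because 170 is not a perfect cube, so h has no rational root, and a monic cubic with no rational root is irreducible), g is also irreducible (irreducibility is preserved under the substitution x → x + 13). Hence m_α(x) = x^3 + 39x^2 + 507x + 2027.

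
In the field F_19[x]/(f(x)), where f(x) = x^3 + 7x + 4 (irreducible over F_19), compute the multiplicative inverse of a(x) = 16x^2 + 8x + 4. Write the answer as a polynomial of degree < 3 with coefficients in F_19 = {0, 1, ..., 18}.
a(x)^(-1) ≡ 10x^2 + 7x + 7 (mod f(x))

Since f is irreducible over F_19, F_19[x]/(f) is a field and a(x) ≠ 0 has an inverse. Apply the extended Euclidean algorithm to f(x) and a(x) in F_19[x]: f(x) = (6x + 16)·a(x) + (7x + 16);  a(x) = (5x + 6)·(7x + 16) + (3). The last nonzero remainder is the constant 3 = gcd(f, a) in F_19. Back-substituting through the division chain expresses 3 = s(x)·a(x) + t(x)·f(x) with s(x) ≡ 11x^2 + 2x + 2 (mod f), so (11x^2 + 2x + 2)·a(x) ≡ 3 (mod f). Multiplying by 3^(-1) ≡ 13 in F_19 gives a(x)^(-1) ≡ 13·(11x^2 + 2x + 2) ≡ 10x^2 + 7x + 7 (mod f). Check: (16x^2 + 8x + 4)·(10x^2 + 7x + 7) = 8x^4 + 2x^3 + 18x^2 + 8x + 9 ≡ 1 (mod x^3 + 7x + 4).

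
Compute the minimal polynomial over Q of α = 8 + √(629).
m_α(x) = x^2 - 16x - 565

From α - 8 = √(629), squaring gives (α - 8)^2 = 629, i.e. α^2 - 16α + 64 = 629, so α^2 - 16α - 565 = 0. The discriminant of x^2 - 16x - 565 is (-16)^2 - 4·(-565) = 256 + 2260 = 2516, and 4·(629) is not a perfect square in Q since 629 is squarefree and ≠ 1. Hence x^2 - 16x - 565 is irreducible over Q and is the minimal polynomial of α.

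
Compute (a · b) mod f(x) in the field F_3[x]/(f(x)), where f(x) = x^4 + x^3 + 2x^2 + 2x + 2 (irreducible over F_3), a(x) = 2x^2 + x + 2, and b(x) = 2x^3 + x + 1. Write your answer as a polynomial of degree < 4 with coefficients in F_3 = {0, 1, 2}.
a · b ≡ 2x^2 + 2x (mod f(x))

Multiply in F_3[x]: a(x)·b(x) = (2x^2 + x + 2)·(2x^3 + x + 1) = x^5 + 2x^4 + 2. This has degree ≥ 4, so divide by f(x) over F_3: x^5 + 2x^4 + 2 = (x + 1)·(x^4 + x^3 + 2x^2 + 2x + 2) + (2x^2 + 2x). Hence a·b ≡ 2x^2 + 2x (mod f). (F_3[x]/(f) is a field with 3^4 = 81 elements since f is irreducible of degree 4.)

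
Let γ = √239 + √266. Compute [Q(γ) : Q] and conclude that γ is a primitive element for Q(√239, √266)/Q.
[Q(γ) : Q] = 4 (equivalently, Q(γ) = Q(√239, √266))

Obviously Q(γ) ⊆ Q(√239, √266), and [Q(√239, √266):Q] = 4 (since 239, 266 are distinct squarefree integers > 1 with 63574 not a perfect square). To show equality we compute the minimal polynomial of γ. From γ = √239 + √266: γ^2 = 239 + 2√(63574) + 266 = 505 + 2√(63574), so γ^2 - 505 = 2√(63574); squaring, (γ^2 - 505)^2 = 4·63574, i.e. γ^4 - 1010γ^2 + 255025 - 254296 = 0, i.e. γ^4 - 1010γ^2 + 729 = 0. So γ is a root of x^4 - 1010x^2 + 729. This polynomial is irreducible over Q: it has no rational root (each ±√239 ± √266 is irrational), and any factorization into two quadratics over Q would force √(63574) ∈ Q (pairing opposite roots) or √239, √266 ∈ Q (other pairings), all impossible. Hence [Q(γ):Q] = 4 = [Q(√239, √266):Q], so Q(γ) = Q(√239, √266).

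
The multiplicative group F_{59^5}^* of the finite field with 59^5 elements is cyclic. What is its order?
|F_{59^5}^*| = 714924298

F_{59^5} has 59^5 = 714924299 elements; its multiplicative group consists of all nonzero elements, so |F_{59^5}^*| = 714924299 - 1 = 714924298. (It is cyclic since any finite subgroup of the multiplicative group of a field is cyclic.)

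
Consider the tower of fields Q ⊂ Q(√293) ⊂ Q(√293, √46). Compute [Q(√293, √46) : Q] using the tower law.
[Q(√293, √46) : Q] = 4

[Q(√293):Q] = 2 (min poly x^2 - 293, irreducible since 293 is squarefree > 1). For the top step, suppose √46 ∈ Q(√293), say √46 = c + d√293 with c, d ∈ Q. Squaring: 46 = c^2 + 293d^2 + 2cd√293. Since √293 ∉ Q this forces 2cd = 0. If d = 0 then √46 = c ∈ Q, contradicting 46 squarefree > 1. If c = 0 then 46 = 293d^2, so 293·46 = (293d)^2 is a perfect square in Q — but 293·46 = 13478 is not a perfect square (since 293 and 46 are distinct squarefree integers). Contradiction. Hence √46 ∉ Q(√293), so x^2 - 46 stays irreducible over Q(√293) and [Q(√293, √46) : Q(√293)] = 2. By the tower law, [Q(√293, √46) : Q] = 2 · 2 = 4.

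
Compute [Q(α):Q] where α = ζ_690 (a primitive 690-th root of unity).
[Q(α):Q] = 176

The minimal polynomial of ζ_690 over Q is the 690-th cyclotomic polynomial Φ_690(x), which is irreducible over Q and has degree φ(690) = 176. Hence [Q(α):Q] = φ(690) = 176.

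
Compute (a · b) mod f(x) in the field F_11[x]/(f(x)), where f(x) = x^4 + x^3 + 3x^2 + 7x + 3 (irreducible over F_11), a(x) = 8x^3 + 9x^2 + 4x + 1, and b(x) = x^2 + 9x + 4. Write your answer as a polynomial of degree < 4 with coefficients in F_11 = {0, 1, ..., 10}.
a · b ≡ 9x^3 + 7x^2 + 7x + 5 (mod f(x))

Multiply in F_11[x]: a(x)·b(x) = (8x^3 + 9x^2 + 4x + 1)·(x^2 + 9x + 4) = 8x^5 + 4x^4 + 7x^3 + 7x^2 + 3x + 4. This has degree ≥ 4, so divide by f(x) over F_11: 8x^5 + 4x^4 + 7x^3 + 7x^2 + 3x + 4 = (8x + 7)·(x^4 + x^3 + 3x^2 + 7x + 3) + (9x^3 + 7x^2 + 7x + 5). Hence a·b ≡ 9x^3 + 7x^2 + 7x + 5 (mod f). (F_11[x]/(f) is a field with 11^4 = 14641 elements since f is irreducible of degree 4.)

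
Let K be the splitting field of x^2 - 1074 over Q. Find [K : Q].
[K : Q] = 2

f(x) = x^2 - 1074 factors as (x - √1074)(x + √1074). The splitting field is K = Q(√1074). Since 1074 is squarefree and > 1, it is not a perfect square, so x^2 - 1074 is irreducible over Q and [Q(√1074) : Q] = 2. Hence [K : Q] = 2.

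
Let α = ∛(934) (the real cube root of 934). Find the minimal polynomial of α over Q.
m_α(x) = x^3 - 934

α satisfies α^3 = 934, so x^3 - 934 annihilates α. By the rational root test, a rational root p/q (in lowest terms) of x^3 - 934 would satisfy p^3 = 934 q^3, forcing q = 1 and p^3 = 934; but 934 is not a perfect cube, contradiction. A monic cubic over Q with no rational root is irreducible (any nontrivial factorization would include a linear factor). Hence x^3 - 934 is the minimal polynomial of α, and in particular [Q(α):Q] = 3.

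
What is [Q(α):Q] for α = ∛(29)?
[Q(α):Q] = 3

The minimal polynomial of α is x^3 - 29, irreducible over Q since 29 is not a perfect cube (so x^3 - 29 has no rational root). Hence [Q(α):Q] = deg(m_α) = 3.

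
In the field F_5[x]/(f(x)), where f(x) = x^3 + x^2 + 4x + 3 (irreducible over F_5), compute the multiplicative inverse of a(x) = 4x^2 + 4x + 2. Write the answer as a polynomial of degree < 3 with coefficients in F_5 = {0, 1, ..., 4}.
a(x)^(-1) ≡ x^2 + 3x + 1 (mod f(x))

Since f is irreducible over F_5, F_5[x]/(f) is a field and a(x) ≠ 0 has an inverse. Apply the extended Euclidean algorithm to f(x) and a(x) in F_5[x]: f(x) = (4x)·a(x) + (x + 3);  a(x) = (4x + 2)·(x + 3) + (1). The last nonzero remainder is the constant 1 = gcd(f, a) in F_5. Back-substituting through the division chain expresses 1 = s(x)·a(x) + t(x)·f(x) with s(x) ≡ x^2 + 3x + 1 (mod f), so a(x)^(-1) ≡ s(x) = x^2 + 3x + 1 (mod f). Check: (4x^2 + 4x + 2)·(x^2 + 3x + 1) = 4x^4 + x^3 + 3x^2 + 2 ≡ 1 (mod x^3 + x^2 + 4x + 3).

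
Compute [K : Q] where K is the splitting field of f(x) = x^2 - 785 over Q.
[K : Q] = 2

f(x) = x^2 - 785 factors as (x - √785)(x + √785). The splitting field is K = Q(√785). Since 785 is squarefree and > 1, it is not a perfect square, so x^2 - 785 is irreducible over Q and [Q(√785) : Q] = 2. Hence [K : Q] = 2.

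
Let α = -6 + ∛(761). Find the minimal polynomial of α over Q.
m_α(x) = x^3 + 18x^2 + 108x - 545

Set β = α + 6 = ∛(761), so β^3 = 761. Then (α + 6)^3 - 761 = 0, i.e. α is a root of g(x) = (x + 6)^3 - 761 = x^3 + 18x^2 + 108x - 545. Since g(x) = h(x + 6) where h(x) = x^3 - 761, and h is irreducible over Q (because 761 is not a perfect cube, so h has no rational root, and a monic cubic with no rational root is irreducible), g is also irreducible (irreducibility is preserved under the substitution x → x + 6). Hence m_α(x) = x^3 + 18x^2 + 108x - 545.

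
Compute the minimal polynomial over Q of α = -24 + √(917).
m_α(x) = x^2 + 48x - 341

From α + 24 = √(917), squaring gives (α + 24)^2 = 917, i.e. α^2 + 48α + 576 = 917, so α^2 + 48α - 341 = 0. The discriminant of x^2 + 48x - 341 is (48)^2 - 4·(-341) = 2304 + 1364 = 3668, and 4·(917) is not a perfect square in Q since 917 is squarefree and ≠ 1. Hence x^2 + 48x - 341 is irreducible over Q and is the minimal polynomial of α.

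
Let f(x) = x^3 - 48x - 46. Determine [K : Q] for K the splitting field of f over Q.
[K : Q] = 6

By the rational root test, any rational root of the monic integer polynomial f(x) = x^3 - 48x - 46 must be an integer dividing the constant term -46, i.e. one of ±{1, 2, 23, 46}. Evaluating: f(1) = -93, f(-1) = 1, f(2) = -134, f(-2) = 42, f(23) = 11017, f(-23) = -11109, f(46) = 95082, f(-46) = -95174; none is 0, so f has no rational root and is therefore irreducible over Q (a cubic with no linear factor over a field is irreducible). For an irreducible cubic, the Galois group is A_3 or S_3 according as the discriminant disc(f) = -4a^3 - 27b^2 = -4·(-48)^3 - 27·(-46)^2 = 385236 is or is not a square in Q. Here disc(f) = 385236 is not a perfect square in Q, so the Galois group of f over Q is not contained in A_3 and must be all of S_3. The splitting field has degree |S_3| = 6 over Q, so [K : Q] = 6.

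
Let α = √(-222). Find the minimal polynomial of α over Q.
m_α(x) = x^2 + 222

α satisfies α^2 + 222 = 0, so x^2 + 222 annihilates α. Since d = -222 is squarefree and ≠ 1, it is not a perfect square in Q, so x^2 + 222 has no rational root and is therefore irreducible over Q (a degree-2 polynomial over a field is irreducible iff it has no root). Hence m_α(x) = x^2 + 222.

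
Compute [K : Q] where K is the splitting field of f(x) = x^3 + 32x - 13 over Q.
[K : Q] = 6

By the rational root test, any rational root of the monic integer polynomial f(x) = x^3 + 32x - 13 must be an integer dividing the constant term -13, i.e. one of ±{1, 13}. Evaluating: f(1) = 20, f(-1) = -46, f(13) = 2600, f(-13) = -2626; none is 0, so f has no rational root and is therefore irreducible over Q (a cubic with no linear factor over a field is irreducible). For an irreducible cubic, the Galois group is A_3 or S_3 according as the discriminant disc(f) = -4a^3 - 27b^2 = -4·(32)^3 - 27·(-13)^2 = -135635 is or is not a square in Q. Here disc(f) = -135635 is not a perfect square in Q, so the Galois group of f over Q is not contained in A_3 and must be all of S_3. The splitting field has degree |S_3| = 6 over Q, so [K : Q] = 6.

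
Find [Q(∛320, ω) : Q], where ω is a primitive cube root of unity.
[Q(∛320, ω) : Q] = 6

[Q(∛320):Q] = 3 (min poly x^3 - 320, irreducible since 320 is not a perfect cube). [Q(ω):Q] = 2 (min poly x^2 + x + 1). Since Q(∛320) ⊂ R and ω ∉ R, we have ω ∉ Q(∛320), so x^2 + x + 1 remains irreducible over Q(∛320) and [Q(∛320, ω) : Q(∛320)] = 2. By the tower law, [Q(∛320, ω) : Q] = 3 · 2 = 6. (In fact Q(∛320, ω) is the splitting field of x^3 - 320 over Q.)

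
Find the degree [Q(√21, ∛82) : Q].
[Q(√21, ∛82) : Q] = 6

Let L = Q(√21, ∛82). Since Q(√21) ⊂ L and [Q(√21):Q] = 2, the tower law gives 2 | [L:Q]. Likewise Q(∛82) ⊂ L with [Q(∛82):Q] = 3 (because 82 is not a perfect cube), so 3 | [L:Q]. As gcd(2,3) = 1, [L:Q] is divisible by 6. Conversely L is generated over Q by √21 and ∛82, so [L:Q] ≤ 2·3 = 6. Therefore [Q(√21, ∛82) : Q] = 6.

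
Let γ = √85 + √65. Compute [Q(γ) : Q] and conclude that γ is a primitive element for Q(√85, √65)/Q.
[Q(γ) : Q] = 4 (equivalently, Q(γ) = Q(√85, √65))

Obviously Q(γ) ⊆ Q(√85, √65), and [Q(√85, √65):Q] = 4 (since 85, 65 are distinct squarefree integers > 1 with 5525 not a perfect square). To show equality we compute the minimal polynomial of γ. From γ = √85 + √65: γ^2 = 85 + 2√(5525) + 65 = 150 + 2√(5525), so γ^2 - 150 = 2√(5525); squaring, (γ^2 - 150)^2 = 4·5525, i.e. γ^4 - 300γ^2 + 22500 - 22100 = 0, i.e. γ^4 - 300γ^2 + 400 = 0. So γ is a root of x^4 - 300x^2 + 400. This polynomial is irreducible over Q: it has no rational root (each ±√85 ± √65 is irrational), and any factorization into two quadratics over Q would force √(5525) ∈ Q (pairing opposite roots) or √85, √65 ∈ Q (other pairings), all impossible. Hence [Q(γ):Q] = 4 = [Q(√85, √65):Q], so Q(γ) = Q(√85, √65).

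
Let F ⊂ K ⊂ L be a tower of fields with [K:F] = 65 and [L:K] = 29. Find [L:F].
[L:F] = 1885

The tower law says that for any tower of field extensions F ⊂ K ⊂ L with finite degrees, [L:F] = [L:K] · [K:F]. Here this gives [L:F] = 29 · 65 = 1885.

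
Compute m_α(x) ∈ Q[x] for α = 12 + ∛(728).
m_α(x) = x^3 - 36x^2 + 432x - 2456

Set β = α - 12 = ∛(728), so β^3 = 728. Then (α - 12)^3 - 728 = 0, i.e. α is a root of g(x) = (x - 12)^3 - 728 = x^3 - 36x^2 + 432x - 2456. Since g(x) = h(x - 12) where h(x) = x^3 - 728, and h is irreducible over Q (because 728 is not a perfect cube, so h has no rational root, and a monic cubic with no rational root is irreducible), g is also irreducible (irreducibility is preserved under the substitution x → x - 12). Hence m_α(x) = x^3 - 36x^2 + 432x - 2456.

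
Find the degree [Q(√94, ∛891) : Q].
[Q(√94, ∛891) : Q] = 6

Let L = Q(√94, ∛891). Since Q(√94) ⊂ L and [Q(√94):Q] = 2, the tower law gives 2 | [L:Q]. Likewise Q(∛891) ⊂ L with [Q(∛891):Q] = 3 (because 891 is not a perfect cube), so 3 | [L:Q]. As gcd(2,3) = 1, [L:Q] is divisible by 6. Conversely L is generated over Q by √94 and ∛891, so [L:Q] ≤ 2·3 = 6. Therefore [Q(√94, ∛891) : Q] = 6.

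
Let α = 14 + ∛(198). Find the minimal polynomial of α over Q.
m_α(x) = x^3 - 42x^2 + 588x - 2942

Set β = α - 14 = ∛(198), so β^3 = 198. Then (α - 14)^3 - 198 = 0, i.e. α is a root of g(x) = (x - 14)^3 - 198 = x^3 - 42x^2 + 588x - 2942. Since g(x) = h(x - 14) where h(x) = x^3 - 198, and h is irreducible over Q (because 198 is not a perfect cube, so h has no rational root, and a monic cubic with no rational root is irreducible), g is also irreducible (irreducibility is preserved under the substitution x → x - 14). Hence m_α(x) = x^3 - 42x^2 + 588x - 2942.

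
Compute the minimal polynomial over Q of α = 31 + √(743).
m_α(x) = x^2 - 62x + 218

From α - 31 = √(743), squaring gives (α - 31)^2 = 743, i.e. α^2 - 62α + 961 = 743, so α^2 - 62α + 218 = 0. The discriminant of x^2 - 62x + 218 is (-62)^2 - 4·(218) = 3844 - 872 = 2972, and 4·(743) is not a perfect square in Q since 743 is squarefree and ≠ 1. Hence x^2 - 62x + 218 is irreducible over Q and is the minimal polynomial of α.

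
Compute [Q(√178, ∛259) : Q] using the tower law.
[Q(√178, ∛259) : Q] = 6

Let L = Q(√178, ∛259). Since Q(√178) ⊂ L and [Q(√178):Q] = 2, the tower law gives 2 | [L:Q]. Likewise Q(∛259) ⊂ L with [Q(∛259):Q] = 3 (because 259 is not a perfect cube), so 3 | [L:Q]. As gcd(2,3) = 1, [L:Q] is divisible by 6. Conversely L is generated over Q by √178 and ∛259, so [L:Q] ≤ 2·3 = 6. Therefore [Q(√178, ∛259) : Q] = 6.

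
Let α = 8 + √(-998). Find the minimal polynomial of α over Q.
m_α(x) = x^2 - 16x + 1062

From α - 8 = √(-998), squaring gives (α - 8)^2 = -998, i.e. α^2 - 16α + 64 = -998, so α^2 - 16α + 1062 = 0. The discriminant of x^2 - 16x + 1062 is (-16)^2 - 4·(1062) = 256 - 4248 = -3992, and 4·(-998) is not a perfect square in Q since -998 is squarefree and ≠ 1. Hence x^2 - 16x + 1062 is irreducible over Q and is the minimal polynomial of α.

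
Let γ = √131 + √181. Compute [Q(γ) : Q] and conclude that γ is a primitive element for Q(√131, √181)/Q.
[Q(γ) : Q] = 4 (equivalently, Q(γ) = Q(√131, √181))

Obviously Q(γ) ⊆ Q(√131, √181), and [Q(√131, √181):Q] = 4 (since 131, 181 are distinct squarefree integers > 1 with 23711 not a perfect square). To show equality we compute the minimal polynomial of γ. From γ = √131 + √181: γ^2 = 131 + 2√(23711) + 181 = 312 + 2√(23711), so γ^2 - 312 = 2√(23711); squaring, (γ^2 - 312)^2 = 4·23711, i.e. γ^4 - 624γ^2 + 97344 - 94844 = 0, i.e. γ^4 - 624γ^2 + 2500 = 0. So γ is a root of x^4 - 624x^2 + 2500. This polynomial is irreducible over Q: it has no rational root (each ±√131 ± √181 is irrational), and any factorization into two quadratics over Q would force √(23711) ∈ Q (pairing opposite roots) or √131, √181 ∈ Q (other pairings), all impossible. Hence [Q(γ):Q] = 4 = [Q(√131, √181):Q], so Q(γ) = Q(√131, √181).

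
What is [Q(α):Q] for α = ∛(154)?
[Q(α):Q] = 3

The minimal polynomial of α is x^3 - 154, irreducible over Q since 154 is not a perfect cube (so x^3 - 154 has no rational root). Hence [Q(α):Q] = deg(m_α) = 3.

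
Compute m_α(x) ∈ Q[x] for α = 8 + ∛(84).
m_α(x) = x^3 - 24x^2 + 192x - 596

Set β = α - 8 = ∛(84), so β^3 = 84. Then (α - 8)^3 - 84 = 0, i.e. α is a root of g(x) = (x - 8)^3 - 84 = x^3 - 24x^2 + 192x - 596. Since g(x) = h(x - 8) where h(x) = x^3 - 84, and h is irreducible over Q (because 84 is not a perfect cube, so h has no rational root, and a monic cubic with no rational root is irreducible), g is also irreducible (irreducibility is preserved under the substitution x → x - 8). Hence m_α(x) = x^3 - 24x^2 + 192x - 596.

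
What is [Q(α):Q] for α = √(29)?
[Q(α):Q] = 2

[Q(α):Q] equals the degree of the minimal polynomial of α. Here α^2 = 29 and x^2 - 29 is irreducible (d = 29 is squarefree, ≠ 1, hence not a square), so deg(m_α) = 2. Thus [Q(α):Q] = 2.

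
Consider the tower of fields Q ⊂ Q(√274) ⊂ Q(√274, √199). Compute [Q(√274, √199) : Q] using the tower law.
[Q(√274, √199) : Q] = 4

[Q(√274):Q] = 2 (min poly x^2 - 274, irreducible since 274 is squarefree > 1). For the top step, suppose √199 ∈ Q(√274), say √199 = c + d√274 with c, d ∈ Q. Squaring: 199 = c^2 + 274d^2 + 2cd√274. Since √274 ∉ Q this forces 2cd = 0. If d = 0 then √199 = c ∈ Q, contradicting 199 squarefree > 1. If c = 0 then 199 = 274d^2, so 274·199 = (274d)^2 is a perfect square in Q — but 274·199 = 54526 is not a perfect square (since 274 and 199 are distinct squarefree integers). Contradiction. Hence √199 ∉ Q(√274), so x^2 - 199 stays irreducible over Q(√274) and [Q(√274, √199) : Q(√274)] = 2. By the tower law, [Q(√274, √199) : Q] = 2 · 2 = 4.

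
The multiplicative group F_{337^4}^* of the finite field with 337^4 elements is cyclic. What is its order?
|F_{337^4}^*| = 12897917760

F_{337^4} has 337^4 = 12897917761 elements; its multiplicative group consists of all nonzero elements, so |F_{337^4}^*| = 12897917761 - 1 = 12897917760. (It is cyclic since any finite subgroup of the multiplicative group of a field is cyclic.)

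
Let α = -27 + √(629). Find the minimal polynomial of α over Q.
m_α(x) = x^2 + 54x + 100

From α + 27 = √(629), squaring gives (α + 27)^2 = 629, i.e. α^2 + 54α + 729 = 629, so α^2 + 54α + 100 = 0. The discriminant of x^2 + 54x + 100 is (54)^2 - 4·(100) = 2916 - 400 = 2516, and 4·(629) is not a perfect square in Q since 629 is squarefree and ≠ 1. Hence x^2 + 54x + 100 is irreducible over Q and is the minimal polynomial of α.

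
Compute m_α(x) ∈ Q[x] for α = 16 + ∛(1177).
m_α(x) = x^3 - 48x^2 + 768x - 5273

Set β = α - 16 = ∛(1177), so β^3 = 1177. Then (α - 16)^3 - 1177 = 0, i.e. α is a root of g(x) = (x - 16)^3 - 1177 = x^3 - 48x^2 + 768x - 5273. Since g(x) = h(x - 16) where h(x) = x^3 - 1177, and h is irreducible over Q (because 1177 is not a perfect cube, so h has no rational root, and a monic cubic with no rational root is irreducible), g is also irreducible (irreducibility is preserved under the substitution x → x - 16). Hence m_α(x) = x^3 - 48x^2 + 768x - 5273.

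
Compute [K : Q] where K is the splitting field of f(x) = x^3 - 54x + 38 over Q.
[K : Q] = 6

By the rational root test, any rational root of the monic integer polynomial f(x) = x^3 - 54x + 38 must be an integer dividing the constant term 38, i.e. one of ±{1, 2, 19, 38}. Evaluating: f(1) = -15, f(-1) = 91, f(2) = -62, f(-2) = 138, f(19) = 5871, f(-19) = -5795, f(38) = 52858, f(-38) = -52782; none is 0, so f has no rational root and is therefore irreducible over Q (a cubic with no linear factor over a field is irreducible). For an irreducible cubic, the Galois group is A_3 or S_3 according as the discriminant disc(f) = -4a^3 - 27b^2 = -4·(-54)^3 - 27·(38)^2 = 590868 is or is not a square in Q. Here disc(f) = 590868 is not a perfect square in Q, so the Galois group of f over Q is not contained in A_3 and must be all of S_3. The splitting field has degree |S_3| = 6 over Q, so [K : Q] = 6.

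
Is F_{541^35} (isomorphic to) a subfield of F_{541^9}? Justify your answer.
No: F_{541^35} is not a subfield of F_{541^9}

F_{p^m} embeds in F_{p^n} iff m | n. Here 35 ∤ 9 (since 9 = 0·35 + 9 with remainder 9 ≠ 0), so F_{541^35} is not a subfield of F_{541^9}. Equivalently: if it were, the tower law would give 35 = [F_{541^35}:F_541] dividing [F_{541^9}:F_541] = 9, contradiction.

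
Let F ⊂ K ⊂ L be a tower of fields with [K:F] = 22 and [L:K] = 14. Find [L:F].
[L:F] = 308

The tower law says that for any tower of field extensions F ⊂ K ⊂ L with finite degrees, [L:F] = [L:K] · [K:F]. Here this gives [L:F] = 14 · 22 = 308.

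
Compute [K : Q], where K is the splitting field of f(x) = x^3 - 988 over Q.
[K : Q] = 6

The roots of x^3 - 988 are ∛988, ω∛988, ω^2∛988 where ω = e^(2πi/3) is a primitive cube root of unity, so K = Q(∛988, ω). Now [Q(∛988):Q] = 3 (since 988 is not a perfect cube, x^3 - 988 is irreducible) and [Q(ω):Q] = 2. Both 2 and 3 divide [K:Q], and [K:Q] ≤ 3·2 = 6, so [K:Q] = 6. (Equivalently: Q(∛988) ⊂ R but ω ∉ R, so [K : Q(∛988)] = 2.)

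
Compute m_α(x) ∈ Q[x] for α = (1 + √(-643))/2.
m_α(x) = x^2 - x + 161

From 2α - 1 = √(-643), squaring gives (2α - 1)^2 = -643, i.e. 4α^2 - 4α + 1 = -643, so α^2 - α + (1 + 643)/4 = 0. Since -643 ≡ 1 (mod 4), (1 + 643)/4 = 161 ∈ Z. The polynomial x^2 - x + 161 has discriminant 1 - 4·(161) = -643, which is not a perfect square in Q (d = -643 is squarefree and ≠ 1), so x^2 - x + 161 is irreducible over Q. It is the minimal polynomial of α.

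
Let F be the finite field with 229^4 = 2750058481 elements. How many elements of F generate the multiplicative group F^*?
There are φ(2750058480) = 613122048 primitive elements

F_q^* is cyclic of order q - 1 = 2750058480. A cyclic group of order m has exactly φ(m) generators. Here m = 2750058480 = 2^4 · 3 · 5 · 13 · 19 · 23 · 2017, so the number of primitive elements is φ(2750058480) = 613122048.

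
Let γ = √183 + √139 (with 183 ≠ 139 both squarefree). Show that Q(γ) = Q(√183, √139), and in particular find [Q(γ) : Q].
[Q(γ) : Q] = 4 (equivalently, Q(γ) = Q(√183, √139))

Obviously Q(γ) ⊆ Q(√183, √139), and [Q(√183, √139):Q] = 4 (since 183, 139 are distinct squarefree integers > 1 with 25437 not a perfect square). To show equality we compute the minimal polynomial of γ. From γ = √183 + √139: γ^2 = 183 + 2√(25437) + 139 = 322 + 2√(25437), so γ^2 - 322 = 2√(25437); squaring, (γ^2 - 322)^2 = 4·25437, i.e. γ^4 - 644γ^2 + 103684 - 101748 = 0, i.e. γ^4 - 644γ^2 + 1936 = 0. So γ is a root of x^4 - 644x^2 + 1936. This polynomial is irreducible over Q: it has no rational root (each ±√183 ± √139 is irrational), and any factorization into two quadratics over Q would force √(25437) ∈ Q (pairing opposite roots) or √183, √139 ∈ Q (other pairings), all impossible. Hence [Q(γ):Q] = 4 = [Q(√183, √139):Q], so Q(γ) = Q(√183, √139).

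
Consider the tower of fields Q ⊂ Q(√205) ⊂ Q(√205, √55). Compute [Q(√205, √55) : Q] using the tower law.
[Q(√205, √55) : Q] = 4

[Q(√205):Q] = 2 (min poly x^2 - 205, irreducible since 205 is squarefree > 1). For the top step, suppose √55 ∈ Q(√205), say √55 = c + d√205 with c, d ∈ Q. Squaring: 55 = c^2 + 205d^2 + 2cd√205. Since √205 ∉ Q this forces 2cd = 0. If d = 0 then √55 = c ∈ Q, contradicting 55 squarefree > 1. If c = 0 then 55 = 205d^2, so 205·55 = (205d)^2 is a perfect square in Q — but 205·55 = 11275 is not a perfect square (since 205 and 55 are distinct squarefree integers). Contradiction. Hence √55 ∉ Q(√205), so x^2 - 55 stays irreducible over Q(√205) and [Q(√205, √55) : Q(√205)] = 2. By the tower law, [Q(√205, √55) : Q] = 2 · 2 = 4.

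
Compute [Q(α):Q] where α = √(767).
[Q(α):Q] = 2

[Q(α):Q] equals the degree of the minimal polynomial of α. Here α^2 = 767 and x^2 - 767 is irreducible (d = 767 is squarefree, ≠ 1, hence not a square), so deg(m_α) = 2. Thus [Q(α):Q] = 2.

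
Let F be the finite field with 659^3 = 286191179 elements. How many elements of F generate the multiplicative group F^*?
There are φ(286191178) = 110806272 primitive elements

F_q^* is cyclic of order q - 1 = 286191178. A cyclic group of order m has exactly φ(m) generators. Here m = 286191178 = 2 · 7 · 13 · 47 · 33457, so the number of primitive elements is φ(286191178) = 110806272.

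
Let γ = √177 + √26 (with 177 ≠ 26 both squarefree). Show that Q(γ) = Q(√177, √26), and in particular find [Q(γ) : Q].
[Q(γ) : Q] = 4 (equivalently, Q(γ) = Q(√177, √26))

Obviously Q(γ) ⊆ Q(√177, √26), and [Q(√177, √26):Q] = 4 (since 177, 26 are distinct squarefree integers > 1 with 4602 not a perfect square). To show equality we compute the minimal polynomial of γ. From γ = √177 + √26: γ^2 = 177 + 2√(4602) + 26 = 203 + 2√(4602), so γ^2 - 203 = 2√(4602); squaring, (γ^2 - 203)^2 = 4·4602, i.e. γ^4 - 406γ^2 + 41209 - 18408 = 0, i.e. γ^4 - 406γ^2 + 22801 = 0. So γ is a root of x^4 - 406x^2 + 22801. This polynomial is irreducible over Q: it has no rational root (each ±√177 ± √26 is irrational), and any factorization into two quadratics over Q would force √(4602) ∈ Q (pairing opposite roots) or √177, √26 ∈ Q (other pairings), all impossible. Hence [Q(γ):Q] = 4 = [Q(√177, √26):Q], so Q(γ) = Q(√177, √26).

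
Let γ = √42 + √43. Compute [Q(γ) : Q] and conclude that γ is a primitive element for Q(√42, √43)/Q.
[Q(γ) : Q] = 4 (equivalently, Q(γ) = Q(√42, √43))

Obviously Q(γ) ⊆ Q(√42, √43), and [Q(√42, √43):Q] = 4 (since 42, 43 are distinct squarefree integers > 1 with 1806 not a perfect square). To show equality we compute the minimal polynomial of γ. From γ = √42 + √43: γ^2 = 42 + 2√(1806) + 43 = 85 + 2√(1806), so γ^2 - 85 = 2√(1806); squaring, (γ^2 - 85)^2 = 4·1806, i.e. γ^4 - 170γ^2 + 7225 - 7224 = 0, i.e. γ^4 - 170γ^2 + 1 = 0. So γ is a root of x^4 - 170x^2 + 1. This polynomial is irreducible over Q: it has no rational root (each ±√42 ± √43 is irrational), and any factorization into two quadratics over Q would force √(1806) ∈ Q (pairing opposite roots) or √42, √43 ∈ Q (other pairings), all impossible. Hence [Q(γ):Q] = 4 = [Q(√42, √43):Q], so Q(γ) = Q(√42, √43).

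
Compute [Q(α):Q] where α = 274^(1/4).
[Q(α):Q] = 4

α is a root of x^4 - 274. By Eisenstein's criterion at the prime p = 2 (which divides the constant term 274 but p^2 = 4 does not, since 274 is squarefree), x^4 - 274 is irreducible over Q. Hence [Q(α):Q] = 4.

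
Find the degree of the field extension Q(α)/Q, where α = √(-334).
[Q(α):Q] = 2

[Q(α):Q] equals the degree of the minimal polynomial of α. Here α^2 = -334 and x^2 + 334 is irreducible (d = -334 is squarefree, ≠ 1, hence not a square), so deg(m_α) = 2. Thus [Q(α):Q] = 2.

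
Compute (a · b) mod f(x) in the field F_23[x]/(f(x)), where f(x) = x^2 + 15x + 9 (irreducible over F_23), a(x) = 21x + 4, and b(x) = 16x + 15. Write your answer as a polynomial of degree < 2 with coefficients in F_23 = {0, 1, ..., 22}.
a · b ≡ 8x + 3 (mod f(x))

Multiply in F_23[x]: a(x)·b(x) = (21x + 4)·(16x + 15) = 14x^2 + 11x + 14. This has degree ≥ 2, so divide by f(x) over F_23: 14x^2 + 11x + 14 = (14)·(x^2 + 15x + 9) + (8x + 3). Hence a·b ≡ 8x + 3 (mod f). (F_23[x]/(f) is a field with 23^2 = 529 elements since f is irreducible of degree 2.)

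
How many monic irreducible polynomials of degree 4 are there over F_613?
There are 35300491398 monic irreducible polynomials of degree 4 over F_613

Each element of F_{613^4} that lies in no proper subfield is a root of exactly one monic irreducible of degree 4 over F_613, and each such polynomial has 4 distinct roots in F_{613^4}. By Möbius inversion the count is N_613(4) = (1/4) Σ_{d|4} μ(4/d) · 613^d = (1/4)(μ(4)·613^1 + μ(2)·613^2 + μ(1)·613^4) = 141201965592/4 = 35300491398.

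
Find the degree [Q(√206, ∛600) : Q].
[Q(√206, ∛600) : Q] = 6

Let L = Q(√206, ∛600). Since Q(√206) ⊂ L and [Q(√206):Q] = 2, the tower law gives 2 | [L:Q]. Likewise Q(∛600) ⊂ L with [Q(∛600):Q] = 3 (because 600 is not a perfect cube), so 3 | [L:Q]. As gcd(2,3) = 1, [L:Q] is divisible by 6. Conversely L is generated over Q by √206 and ∛600, so [L:Q] ≤ 2·3 = 6. Therefore [Q(√206, ∛600) : Q] = 6.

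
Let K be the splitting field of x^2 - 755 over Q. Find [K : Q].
[K : Q] = 2

f(x) = x^2 - 755 factors as (x - √755)(x + √755). The splitting field is K = Q(√755). Since 755 is squarefree and > 1, it is not a perfect square, so x^2 - 755 is irreducible over Q and [Q(√755) : Q] = 2. Hence [K : Q] = 2.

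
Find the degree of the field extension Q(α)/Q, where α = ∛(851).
[Q(α):Q] = 3

The minimal polynomial of α is x^3 - 851, irreducible over Q since 851 is not a perfect cube (so x^3 - 851 has no rational root). Hence [Q(α):Q] = deg(m_α) = 3.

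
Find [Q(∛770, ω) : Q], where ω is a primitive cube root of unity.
[Q(∛770, ω) : Q] = 6

[Q(∛770):Q] = 3 (min poly x^3 - 770, irreducible since 770 is not a perfect cube). [Q(ω):Q] = 2 (min poly x^2 + x + 1). Since Q(∛770) ⊂ R and ω ∉ R, we have ω ∉ Q(∛770), so x^2 + x + 1 remains irreducible over Q(∛770) and [Q(∛770, ω) : Q(∛770)] = 2. By the tower law, [Q(∛770, ω) : Q] = 3 · 2 = 6. (In fact Q(∛770, ω) is the splitting field of x^3 - 770 over Q.)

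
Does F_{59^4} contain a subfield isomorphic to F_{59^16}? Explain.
No: F_{59^16} is not a subfield of F_{59^4}

F_{p^m} embeds in F_{p^n} iff m | n. Here 16 ∤ 4 (since 4 = 0·16 + 4 with remainder 4 ≠ 0), so F_{59^16} is not a subfield of F_{59^4}. Equivalently: if it were, the tower law would give 16 = [F_{59^16}:F_59] dividing [F_{59^4}:F_59] = 4, contradiction.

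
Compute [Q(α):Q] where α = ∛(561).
[Q(α):Q] = 3

The minimal polynomial of α is x^3 - 561, irreducible over Q since 561 is not a perfect cube (so x^3 - 561 has no rational root). Hence [Q(α):Q] = deg(m_α) = 3.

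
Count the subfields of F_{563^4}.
F_{563^4} has 3 subfields

The subfields of F_{p^n} are exactly the fields F_{p^d} for d | n (each is the fixed field of the unique index-d subgroup of Gal(F_{p^n}/F_p) ≅ Z/nZ). The divisors of n = 4 are {1, 2, 4}, giving 3 subfields: F_{563^1}, F_{563^2}, F_{563^4}.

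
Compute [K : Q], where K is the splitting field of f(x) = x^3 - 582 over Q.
[K : Q] = 6

The roots of x^3 - 582 are ∛582, ω∛582, ω^2∛582 where ω = e^(2πi/3) is a primitive cube root of unity, so K = Q(∛582, ω). Now [Q(∛582):Q] = 3 (since 582 is not a perfect cube, x^3 - 582 is irreducible) and [Q(ω):Q] = 2. Both 2 and 3 divide [K:Q], and [K:Q] ≤ 3·2 = 6, so [K:Q] = 6. (Equivalently: Q(∛582) ⊂ R but ω ∉ R, so [K : Q(∛582)] = 2.)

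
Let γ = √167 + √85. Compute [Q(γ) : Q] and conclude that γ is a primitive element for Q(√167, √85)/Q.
[Q(γ) : Q] = 4 (equivalently, Q(γ) = Q(√167, √85))

Obviously Q(γ) ⊆ Q(√167, √85), and [Q(√167, √85):Q] = 4 (since 167, 85 are distinct squarefree integers > 1 with 14195 not a perfect square). To show equality we compute the minimal polynomial of γ. From γ = √167 + √85: γ^2 = 167 + 2√(14195) + 85 = 252 + 2√(14195), so γ^2 - 252 = 2√(14195); squaring, (γ^2 - 252)^2 = 4·14195, i.e. γ^4 - 504γ^2 + 63504 - 56780 = 0, i.e. γ^4 - 504γ^2 + 6724 = 0. So γ is a root of x^4 - 504x^2 + 6724. This polynomial is irreducible over Q: it has no rational root (each ±√167 ± √85 is irrational), and any factorization into two quadratics over Q would force √(14195) ∈ Q (pairing opposite roots) or √167, √85 ∈ Q (other pairings), all impossible. Hence [Q(γ):Q] = 4 = [Q(√167, √85):Q], so Q(γ) = Q(√167, √85).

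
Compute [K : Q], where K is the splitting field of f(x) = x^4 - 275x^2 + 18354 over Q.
[K : Q] = 4

Solving the quadratic in x^2: x^2 = (275 ± √(275^2 - 4·18354))/2 = (275 ± √2209)/2 = (275 ± 47)/2, giving x^2 = 114 or x^2 = 161. So f(x) = (x^2 - 114)(x^2 - 161) and the roots of f are ±√114, ±√161. Hence the splitting field is K = Q(√114, √161). Since 114 and 161 are distinct squarefree integers > 1, their product 18354 is not a perfect square, so √161 ∉ Q(√114). By the tower law [K:Q] = [Q(√114,√161):Q(√114)] · [Q(√114):Q] = 2 · 2 = 4.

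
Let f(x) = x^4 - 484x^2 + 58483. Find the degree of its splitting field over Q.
[K : Q] = 4

Solving the quadratic in x^2: x^2 = (484 ± √(484^2 - 4·58483))/2 = (484 ± √324)/2 = (484 ± 18)/2, giving x^2 = 251 or x^2 = 233. So f(x) = (x^2 - 251)(x^2 - 233) and the roots of f are ±√251, ±√233. Hence the splitting field is K = Q(√251, √233). Since 251 and 233 are distinct squarefree integers > 1, their product 58483 is not a perfect square, so √233 ∉ Q(√251). By the tower law [K:Q] = [Q(√251,√233):Q(√251)] · [Q(√251):Q] = 2 · 2 = 4.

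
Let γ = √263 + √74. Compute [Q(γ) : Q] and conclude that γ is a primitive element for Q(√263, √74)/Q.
[Q(γ) : Q] = 4 (equivalently, Q(γ) = Q(√263, √74))

Obviously Q(γ) ⊆ Q(√263, √74), and [Q(√263, √74):Q] = 4 (since 263, 74 are distinct squarefree integers > 1 with 19462 not a perfect square). To show equality we compute the minimal polynomial of γ. From γ = √263 + √74: γ^2 = 263 + 2√(19462) + 74 = 337 + 2√(19462), so γ^2 - 337 = 2√(19462); squaring, (γ^2 - 337)^2 = 4·19462, i.e. γ^4 - 674γ^2 + 113569 - 77848 = 0, i.e. γ^4 - 674γ^2 + 35721 = 0. So γ is a root of x^4 - 674x^2 + 35721. This polynomial is irreducible over Q: it has no rational root (each ±√263 ± √74 is irrational), and any factorization into two quadratics over Q would force √(19462) ∈ Q (pairing opposite roots) or √263, √74 ∈ Q (other pairings), all impossible. Hence [Q(γ):Q] = 4 = [Q(√263, √74):Q], so Q(γ) = Q(√263, √74).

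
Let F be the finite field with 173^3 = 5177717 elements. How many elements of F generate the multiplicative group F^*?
There are φ(5177716) = 2528568 primitive elements

F_q^* is cyclic of order q - 1 = 5177716. A cyclic group of order m has exactly φ(m) generators. Here m = 5177716 = 2^2 · 43 · 30103, so the number of primitive elements is φ(5177716) = 2528568.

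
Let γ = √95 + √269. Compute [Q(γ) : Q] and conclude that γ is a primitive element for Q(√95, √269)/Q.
[Q(γ) : Q] = 4 (equivalently, Q(γ) = Q(√95, √269))

Obviously Q(γ) ⊆ Q(√95, √269), and [Q(√95, √269):Q] = 4 (since 95, 269 are distinct squarefree integers > 1 with 25555 not a perfect square). To show equality we compute the minimal polynomial of γ. From γ = √95 + √269: γ^2 = 95 + 2√(25555) + 269 = 364 + 2√(25555), so γ^2 - 364 = 2√(25555); squaring, (γ^2 - 364)^2 = 4·25555, i.e. γ^4 - 728γ^2 + 132496 - 102220 = 0, i.e. γ^4 - 728γ^2 + 30276 = 0. So γ is a root of x^4 - 728x^2 + 30276. This polynomial is irreducible over Q: it has no rational root (each ±√95 ± √269 is irrational), and any factorization into two quadratics over Q would force √(25555) ∈ Q (pairing opposite roots) or √95, √269 ∈ Q (other pairings), all impossible. Hence [Q(γ):Q] = 4 = [Q(√95, √269):Q], so Q(γ) = Q(√95, √269).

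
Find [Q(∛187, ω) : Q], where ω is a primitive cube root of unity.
[Q(∛187, ω) : Q] = 6

[Q(∛187):Q] = 3 (min poly x^3 - 187, irreducible since 187 is not a perfect cube). [Q(ω):Q] = 2 (min poly x^2 + x + 1). Since Q(∛187) ⊂ R and ω ∉ R, we have ω ∉ Q(∛187), so x^2 + x + 1 remains irreducible over Q(∛187) and [Q(∛187, ω) : Q(∛187)] = 2. By the tower law, [Q(∛187, ω) : Q] = 3 · 2 = 6. (In fact Q(∛187, ω) is the splitting field of x^3 - 187 over Q.)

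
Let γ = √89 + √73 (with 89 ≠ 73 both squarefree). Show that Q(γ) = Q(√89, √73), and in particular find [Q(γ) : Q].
[Q(γ) : Q] = 4 (equivalently, Q(γ) = Q(√89, √73))

Obviously Q(γ) ⊆ Q(√89, √73), and [Q(√89, √73):Q] = 4 (since 89, 73 are distinct squarefree integers > 1 with 6497 not a perfect square). To show equality we compute the minimal polynomial of γ. From γ = √89 + √73: γ^2 = 89 + 2√(6497) + 73 = 162 + 2√(6497), so γ^2 - 162 = 2√(6497); squaring, (γ^2 - 162)^2 = 4·6497, i.e. γ^4 - 324γ^2 + 26244 - 25988 = 0, i.e. γ^4 - 324γ^2 + 256 = 0. So γ is a root of x^4 - 324x^2 + 256. This polynomial is irreducible over Q: it has no rational root (each ±√89 ± √73 is irrational), and any factorization into two quadratics over Q would force √(6497) ∈ Q (pairing opposite roots) or √89, √73 ∈ Q (other pairings), all impossible. Hence [Q(γ):Q] = 4 = [Q(√89, √73):Q], so Q(γ) = Q(√89, √73).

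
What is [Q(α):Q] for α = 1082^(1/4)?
[Q(α):Q] = 4

α is a root of x^4 - 1082. By Eisenstein's criterion at the prime p = 2 (which divides the constant term 1082 but p^2 = 4 does not, since 1082 is squarefree), x^4 - 1082 is irreducible over Q. Hence [Q(α):Q] = 4.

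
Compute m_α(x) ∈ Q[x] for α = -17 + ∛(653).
m_α(x) = x^3 + 51x^2 + 867x + 4260

Set β = α + 17 = ∛(653), so β^3 = 653. Then (α + 17)^3 - 653 = 0, i.e. α is a root of g(x) = (x + 17)^3 - 653 = x^3 + 51x^2 + 867x + 4260. Since g(x) = h(x + 17) where h(x) = x^3 - 653, and h is irreducible over Q (because 653 is not a perfect cube, so h has no rational root, and a monic cubic with no rational root is irreducible), g is also irreducible (irreducibility is preserved under the substitution x → x + 17). Hence m_α(x) = x^3 + 51x^2 + 867x + 4260.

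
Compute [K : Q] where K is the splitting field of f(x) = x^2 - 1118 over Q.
[K : Q] = 2

f(x) = x^2 - 1118 factors as (x - √1118)(x + √1118). The splitting field is K = Q(√1118). Since 1118 is squarefree and > 1, it is not a perfect square, so x^2 - 1118 is irreducible over Q and [Q(√1118) : Q] = 2. Hence [K : Q] = 2.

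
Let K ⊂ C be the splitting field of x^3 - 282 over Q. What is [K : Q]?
[K : Q] = 6

The roots of x^3 - 282 are ∛282, ω∛282, ω^2∛282 where ω = e^(2πi/3) is a primitive cube root of unity, so K = Q(∛282, ω). Now [Q(∛282):Q] = 3 (since 282 is not a perfect cube, x^3 - 282 is irreducible) and [Q(ω):Q] = 2. Both 2 and 3 divide [K:Q], and [K:Q] ≤ 3·2 = 6, so [K:Q] = 6. (Equivalently: Q(∛282) ⊂ R but ω ∉ R, so [K : Q(∛282)] = 2.)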